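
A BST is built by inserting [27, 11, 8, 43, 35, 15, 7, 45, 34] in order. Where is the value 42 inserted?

Starting tree (level order): [27, 11, 43, 8, 15, 35, 45, 7, None, None, None, 34]
Insertion path: 27 -> 43 -> 35
Result: insert 42 as right child of 35
Final tree (level order): [27, 11, 43, 8, 15, 35, 45, 7, None, None, None, 34, 42]


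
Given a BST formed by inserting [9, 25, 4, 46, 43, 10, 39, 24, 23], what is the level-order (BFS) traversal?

Tree insertion order: [9, 25, 4, 46, 43, 10, 39, 24, 23]
Tree (level-order array): [9, 4, 25, None, None, 10, 46, None, 24, 43, None, 23, None, 39]
BFS from the root, enqueuing left then right child of each popped node:
  queue [9] -> pop 9, enqueue [4, 25], visited so far: [9]
  queue [4, 25] -> pop 4, enqueue [none], visited so far: [9, 4]
  queue [25] -> pop 25, enqueue [10, 46], visited so far: [9, 4, 25]
  queue [10, 46] -> pop 10, enqueue [24], visited so far: [9, 4, 25, 10]
  queue [46, 24] -> pop 46, enqueue [43], visited so far: [9, 4, 25, 10, 46]
  queue [24, 43] -> pop 24, enqueue [23], visited so far: [9, 4, 25, 10, 46, 24]
  queue [43, 23] -> pop 43, enqueue [39], visited so far: [9, 4, 25, 10, 46, 24, 43]
  queue [23, 39] -> pop 23, enqueue [none], visited so far: [9, 4, 25, 10, 46, 24, 43, 23]
  queue [39] -> pop 39, enqueue [none], visited so far: [9, 4, 25, 10, 46, 24, 43, 23, 39]
Result: [9, 4, 25, 10, 46, 24, 43, 23, 39]


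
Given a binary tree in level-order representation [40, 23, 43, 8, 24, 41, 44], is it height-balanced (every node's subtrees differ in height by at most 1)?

Tree (level-order array): [40, 23, 43, 8, 24, 41, 44]
Definition: a tree is height-balanced if, at every node, |h(left) - h(right)| <= 1 (empty subtree has height -1).
Bottom-up per-node check:
  node 8: h_left=-1, h_right=-1, diff=0 [OK], height=0
  node 24: h_left=-1, h_right=-1, diff=0 [OK], height=0
  node 23: h_left=0, h_right=0, diff=0 [OK], height=1
  node 41: h_left=-1, h_right=-1, diff=0 [OK], height=0
  node 44: h_left=-1, h_right=-1, diff=0 [OK], height=0
  node 43: h_left=0, h_right=0, diff=0 [OK], height=1
  node 40: h_left=1, h_right=1, diff=0 [OK], height=2
All nodes satisfy the balance condition.
Result: Balanced


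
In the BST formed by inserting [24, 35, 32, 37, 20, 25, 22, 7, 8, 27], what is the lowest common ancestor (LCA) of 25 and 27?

Tree insertion order: [24, 35, 32, 37, 20, 25, 22, 7, 8, 27]
Tree (level-order array): [24, 20, 35, 7, 22, 32, 37, None, 8, None, None, 25, None, None, None, None, None, None, 27]
In a BST, the LCA of p=25, q=27 is the first node v on the
root-to-leaf path with p <= v <= q (go left if both < v, right if both > v).
Walk from root:
  at 24: both 25 and 27 > 24, go right
  at 35: both 25 and 27 < 35, go left
  at 32: both 25 and 27 < 32, go left
  at 25: 25 <= 25 <= 27, this is the LCA
LCA = 25


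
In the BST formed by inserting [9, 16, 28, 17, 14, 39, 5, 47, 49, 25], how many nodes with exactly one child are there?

Tree built from: [9, 16, 28, 17, 14, 39, 5, 47, 49, 25]
Tree (level-order array): [9, 5, 16, None, None, 14, 28, None, None, 17, 39, None, 25, None, 47, None, None, None, 49]
Rule: These are nodes with exactly 1 non-null child.
Per-node child counts:
  node 9: 2 child(ren)
  node 5: 0 child(ren)
  node 16: 2 child(ren)
  node 14: 0 child(ren)
  node 28: 2 child(ren)
  node 17: 1 child(ren)
  node 25: 0 child(ren)
  node 39: 1 child(ren)
  node 47: 1 child(ren)
  node 49: 0 child(ren)
Matching nodes: [17, 39, 47]
Count of nodes with exactly one child: 3


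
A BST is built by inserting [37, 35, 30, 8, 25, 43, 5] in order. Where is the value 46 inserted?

Starting tree (level order): [37, 35, 43, 30, None, None, None, 8, None, 5, 25]
Insertion path: 37 -> 43
Result: insert 46 as right child of 43
Final tree (level order): [37, 35, 43, 30, None, None, 46, 8, None, None, None, 5, 25]


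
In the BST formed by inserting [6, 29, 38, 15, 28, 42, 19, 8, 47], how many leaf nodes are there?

Tree built from: [6, 29, 38, 15, 28, 42, 19, 8, 47]
Tree (level-order array): [6, None, 29, 15, 38, 8, 28, None, 42, None, None, 19, None, None, 47]
Rule: A leaf has 0 children.
Per-node child counts:
  node 6: 1 child(ren)
  node 29: 2 child(ren)
  node 15: 2 child(ren)
  node 8: 0 child(ren)
  node 28: 1 child(ren)
  node 19: 0 child(ren)
  node 38: 1 child(ren)
  node 42: 1 child(ren)
  node 47: 0 child(ren)
Matching nodes: [8, 19, 47]
Count of leaf nodes: 3


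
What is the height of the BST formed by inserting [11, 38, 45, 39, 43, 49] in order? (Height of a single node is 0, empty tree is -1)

Insertion order: [11, 38, 45, 39, 43, 49]
Tree (level-order array): [11, None, 38, None, 45, 39, 49, None, 43]
Compute height bottom-up (empty subtree = -1):
  height(43) = 1 + max(-1, -1) = 0
  height(39) = 1 + max(-1, 0) = 1
  height(49) = 1 + max(-1, -1) = 0
  height(45) = 1 + max(1, 0) = 2
  height(38) = 1 + max(-1, 2) = 3
  height(11) = 1 + max(-1, 3) = 4
Height = 4


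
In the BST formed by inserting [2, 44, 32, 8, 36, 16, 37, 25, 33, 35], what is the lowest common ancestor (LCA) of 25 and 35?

Tree insertion order: [2, 44, 32, 8, 36, 16, 37, 25, 33, 35]
Tree (level-order array): [2, None, 44, 32, None, 8, 36, None, 16, 33, 37, None, 25, None, 35]
In a BST, the LCA of p=25, q=35 is the first node v on the
root-to-leaf path with p <= v <= q (go left if both < v, right if both > v).
Walk from root:
  at 2: both 25 and 35 > 2, go right
  at 44: both 25 and 35 < 44, go left
  at 32: 25 <= 32 <= 35, this is the LCA
LCA = 32


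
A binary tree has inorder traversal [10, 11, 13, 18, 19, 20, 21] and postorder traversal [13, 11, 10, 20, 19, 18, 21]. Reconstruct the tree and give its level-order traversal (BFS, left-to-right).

Inorder:   [10, 11, 13, 18, 19, 20, 21]
Postorder: [13, 11, 10, 20, 19, 18, 21]
Algorithm: postorder visits root last, so walk postorder right-to-left;
each value is the root of the current inorder slice — split it at that
value, recurse on the right subtree first, then the left.
Recursive splits:
  root=21; inorder splits into left=[10, 11, 13, 18, 19, 20], right=[]
  root=18; inorder splits into left=[10, 11, 13], right=[19, 20]
  root=19; inorder splits into left=[], right=[20]
  root=20; inorder splits into left=[], right=[]
  root=10; inorder splits into left=[], right=[11, 13]
  root=11; inorder splits into left=[], right=[13]
  root=13; inorder splits into left=[], right=[]
Reconstructed level-order: [21, 18, 10, 19, 11, 20, 13]


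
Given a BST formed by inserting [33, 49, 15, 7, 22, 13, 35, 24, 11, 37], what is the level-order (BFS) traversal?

Tree insertion order: [33, 49, 15, 7, 22, 13, 35, 24, 11, 37]
Tree (level-order array): [33, 15, 49, 7, 22, 35, None, None, 13, None, 24, None, 37, 11]
BFS from the root, enqueuing left then right child of each popped node:
  queue [33] -> pop 33, enqueue [15, 49], visited so far: [33]
  queue [15, 49] -> pop 15, enqueue [7, 22], visited so far: [33, 15]
  queue [49, 7, 22] -> pop 49, enqueue [35], visited so far: [33, 15, 49]
  queue [7, 22, 35] -> pop 7, enqueue [13], visited so far: [33, 15, 49, 7]
  queue [22, 35, 13] -> pop 22, enqueue [24], visited so far: [33, 15, 49, 7, 22]
  queue [35, 13, 24] -> pop 35, enqueue [37], visited so far: [33, 15, 49, 7, 22, 35]
  queue [13, 24, 37] -> pop 13, enqueue [11], visited so far: [33, 15, 49, 7, 22, 35, 13]
  queue [24, 37, 11] -> pop 24, enqueue [none], visited so far: [33, 15, 49, 7, 22, 35, 13, 24]
  queue [37, 11] -> pop 37, enqueue [none], visited so far: [33, 15, 49, 7, 22, 35, 13, 24, 37]
  queue [11] -> pop 11, enqueue [none], visited so far: [33, 15, 49, 7, 22, 35, 13, 24, 37, 11]
Result: [33, 15, 49, 7, 22, 35, 13, 24, 37, 11]


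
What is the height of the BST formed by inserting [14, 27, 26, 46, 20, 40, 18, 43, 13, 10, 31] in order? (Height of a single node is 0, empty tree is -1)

Insertion order: [14, 27, 26, 46, 20, 40, 18, 43, 13, 10, 31]
Tree (level-order array): [14, 13, 27, 10, None, 26, 46, None, None, 20, None, 40, None, 18, None, 31, 43]
Compute height bottom-up (empty subtree = -1):
  height(10) = 1 + max(-1, -1) = 0
  height(13) = 1 + max(0, -1) = 1
  height(18) = 1 + max(-1, -1) = 0
  height(20) = 1 + max(0, -1) = 1
  height(26) = 1 + max(1, -1) = 2
  height(31) = 1 + max(-1, -1) = 0
  height(43) = 1 + max(-1, -1) = 0
  height(40) = 1 + max(0, 0) = 1
  height(46) = 1 + max(1, -1) = 2
  height(27) = 1 + max(2, 2) = 3
  height(14) = 1 + max(1, 3) = 4
Height = 4


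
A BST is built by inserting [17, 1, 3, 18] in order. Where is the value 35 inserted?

Starting tree (level order): [17, 1, 18, None, 3]
Insertion path: 17 -> 18
Result: insert 35 as right child of 18
Final tree (level order): [17, 1, 18, None, 3, None, 35]


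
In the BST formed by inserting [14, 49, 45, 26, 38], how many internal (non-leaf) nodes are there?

Tree built from: [14, 49, 45, 26, 38]
Tree (level-order array): [14, None, 49, 45, None, 26, None, None, 38]
Rule: An internal node has at least one child.
Per-node child counts:
  node 14: 1 child(ren)
  node 49: 1 child(ren)
  node 45: 1 child(ren)
  node 26: 1 child(ren)
  node 38: 0 child(ren)
Matching nodes: [14, 49, 45, 26]
Count of internal (non-leaf) nodes: 4


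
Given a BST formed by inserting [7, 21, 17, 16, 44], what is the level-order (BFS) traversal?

Tree insertion order: [7, 21, 17, 16, 44]
Tree (level-order array): [7, None, 21, 17, 44, 16]
BFS from the root, enqueuing left then right child of each popped node:
  queue [7] -> pop 7, enqueue [21], visited so far: [7]
  queue [21] -> pop 21, enqueue [17, 44], visited so far: [7, 21]
  queue [17, 44] -> pop 17, enqueue [16], visited so far: [7, 21, 17]
  queue [44, 16] -> pop 44, enqueue [none], visited so far: [7, 21, 17, 44]
  queue [16] -> pop 16, enqueue [none], visited so far: [7, 21, 17, 44, 16]
Result: [7, 21, 17, 44, 16]


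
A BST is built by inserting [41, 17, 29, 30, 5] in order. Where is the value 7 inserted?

Starting tree (level order): [41, 17, None, 5, 29, None, None, None, 30]
Insertion path: 41 -> 17 -> 5
Result: insert 7 as right child of 5
Final tree (level order): [41, 17, None, 5, 29, None, 7, None, 30]


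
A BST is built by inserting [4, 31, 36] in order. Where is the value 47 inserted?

Starting tree (level order): [4, None, 31, None, 36]
Insertion path: 4 -> 31 -> 36
Result: insert 47 as right child of 36
Final tree (level order): [4, None, 31, None, 36, None, 47]


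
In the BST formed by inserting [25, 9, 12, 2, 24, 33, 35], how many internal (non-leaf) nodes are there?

Tree built from: [25, 9, 12, 2, 24, 33, 35]
Tree (level-order array): [25, 9, 33, 2, 12, None, 35, None, None, None, 24]
Rule: An internal node has at least one child.
Per-node child counts:
  node 25: 2 child(ren)
  node 9: 2 child(ren)
  node 2: 0 child(ren)
  node 12: 1 child(ren)
  node 24: 0 child(ren)
  node 33: 1 child(ren)
  node 35: 0 child(ren)
Matching nodes: [25, 9, 12, 33]
Count of internal (non-leaf) nodes: 4


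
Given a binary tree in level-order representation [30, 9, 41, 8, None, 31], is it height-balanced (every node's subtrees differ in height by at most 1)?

Tree (level-order array): [30, 9, 41, 8, None, 31]
Definition: a tree is height-balanced if, at every node, |h(left) - h(right)| <= 1 (empty subtree has height -1).
Bottom-up per-node check:
  node 8: h_left=-1, h_right=-1, diff=0 [OK], height=0
  node 9: h_left=0, h_right=-1, diff=1 [OK], height=1
  node 31: h_left=-1, h_right=-1, diff=0 [OK], height=0
  node 41: h_left=0, h_right=-1, diff=1 [OK], height=1
  node 30: h_left=1, h_right=1, diff=0 [OK], height=2
All nodes satisfy the balance condition.
Result: Balanced


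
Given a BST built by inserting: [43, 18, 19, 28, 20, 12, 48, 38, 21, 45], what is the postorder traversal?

Tree insertion order: [43, 18, 19, 28, 20, 12, 48, 38, 21, 45]
Tree (level-order array): [43, 18, 48, 12, 19, 45, None, None, None, None, 28, None, None, 20, 38, None, 21]
Postorder traversal: [12, 21, 20, 38, 28, 19, 18, 45, 48, 43]


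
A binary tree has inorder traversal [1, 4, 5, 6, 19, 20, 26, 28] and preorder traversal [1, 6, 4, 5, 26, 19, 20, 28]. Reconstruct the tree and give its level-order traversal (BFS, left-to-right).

Inorder:  [1, 4, 5, 6, 19, 20, 26, 28]
Preorder: [1, 6, 4, 5, 26, 19, 20, 28]
Algorithm: preorder visits root first, so consume preorder in order;
for each root, split the current inorder slice at that value into
left-subtree inorder and right-subtree inorder, then recurse.
Recursive splits:
  root=1; inorder splits into left=[], right=[4, 5, 6, 19, 20, 26, 28]
  root=6; inorder splits into left=[4, 5], right=[19, 20, 26, 28]
  root=4; inorder splits into left=[], right=[5]
  root=5; inorder splits into left=[], right=[]
  root=26; inorder splits into left=[19, 20], right=[28]
  root=19; inorder splits into left=[], right=[20]
  root=20; inorder splits into left=[], right=[]
  root=28; inorder splits into left=[], right=[]
Reconstructed level-order: [1, 6, 4, 26, 5, 19, 28, 20]


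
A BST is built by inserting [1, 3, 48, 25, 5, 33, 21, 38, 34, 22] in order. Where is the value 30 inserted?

Starting tree (level order): [1, None, 3, None, 48, 25, None, 5, 33, None, 21, None, 38, None, 22, 34]
Insertion path: 1 -> 3 -> 48 -> 25 -> 33
Result: insert 30 as left child of 33
Final tree (level order): [1, None, 3, None, 48, 25, None, 5, 33, None, 21, 30, 38, None, 22, None, None, 34]


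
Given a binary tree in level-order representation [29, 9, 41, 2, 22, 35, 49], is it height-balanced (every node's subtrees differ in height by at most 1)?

Tree (level-order array): [29, 9, 41, 2, 22, 35, 49]
Definition: a tree is height-balanced if, at every node, |h(left) - h(right)| <= 1 (empty subtree has height -1).
Bottom-up per-node check:
  node 2: h_left=-1, h_right=-1, diff=0 [OK], height=0
  node 22: h_left=-1, h_right=-1, diff=0 [OK], height=0
  node 9: h_left=0, h_right=0, diff=0 [OK], height=1
  node 35: h_left=-1, h_right=-1, diff=0 [OK], height=0
  node 49: h_left=-1, h_right=-1, diff=0 [OK], height=0
  node 41: h_left=0, h_right=0, diff=0 [OK], height=1
  node 29: h_left=1, h_right=1, diff=0 [OK], height=2
All nodes satisfy the balance condition.
Result: Balanced


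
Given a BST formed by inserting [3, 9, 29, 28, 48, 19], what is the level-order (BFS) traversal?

Tree insertion order: [3, 9, 29, 28, 48, 19]
Tree (level-order array): [3, None, 9, None, 29, 28, 48, 19]
BFS from the root, enqueuing left then right child of each popped node:
  queue [3] -> pop 3, enqueue [9], visited so far: [3]
  queue [9] -> pop 9, enqueue [29], visited so far: [3, 9]
  queue [29] -> pop 29, enqueue [28, 48], visited so far: [3, 9, 29]
  queue [28, 48] -> pop 28, enqueue [19], visited so far: [3, 9, 29, 28]
  queue [48, 19] -> pop 48, enqueue [none], visited so far: [3, 9, 29, 28, 48]
  queue [19] -> pop 19, enqueue [none], visited so far: [3, 9, 29, 28, 48, 19]
Result: [3, 9, 29, 28, 48, 19]


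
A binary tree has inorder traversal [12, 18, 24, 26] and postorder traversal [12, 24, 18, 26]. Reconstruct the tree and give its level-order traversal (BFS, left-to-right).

Inorder:   [12, 18, 24, 26]
Postorder: [12, 24, 18, 26]
Algorithm: postorder visits root last, so walk postorder right-to-left;
each value is the root of the current inorder slice — split it at that
value, recurse on the right subtree first, then the left.
Recursive splits:
  root=26; inorder splits into left=[12, 18, 24], right=[]
  root=18; inorder splits into left=[12], right=[24]
  root=24; inorder splits into left=[], right=[]
  root=12; inorder splits into left=[], right=[]
Reconstructed level-order: [26, 18, 12, 24]


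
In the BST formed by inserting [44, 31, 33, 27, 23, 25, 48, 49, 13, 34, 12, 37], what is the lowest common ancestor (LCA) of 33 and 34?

Tree insertion order: [44, 31, 33, 27, 23, 25, 48, 49, 13, 34, 12, 37]
Tree (level-order array): [44, 31, 48, 27, 33, None, 49, 23, None, None, 34, None, None, 13, 25, None, 37, 12]
In a BST, the LCA of p=33, q=34 is the first node v on the
root-to-leaf path with p <= v <= q (go left if both < v, right if both > v).
Walk from root:
  at 44: both 33 and 34 < 44, go left
  at 31: both 33 and 34 > 31, go right
  at 33: 33 <= 33 <= 34, this is the LCA
LCA = 33


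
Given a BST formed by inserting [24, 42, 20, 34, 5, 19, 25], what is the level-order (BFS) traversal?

Tree insertion order: [24, 42, 20, 34, 5, 19, 25]
Tree (level-order array): [24, 20, 42, 5, None, 34, None, None, 19, 25]
BFS from the root, enqueuing left then right child of each popped node:
  queue [24] -> pop 24, enqueue [20, 42], visited so far: [24]
  queue [20, 42] -> pop 20, enqueue [5], visited so far: [24, 20]
  queue [42, 5] -> pop 42, enqueue [34], visited so far: [24, 20, 42]
  queue [5, 34] -> pop 5, enqueue [19], visited so far: [24, 20, 42, 5]
  queue [34, 19] -> pop 34, enqueue [25], visited so far: [24, 20, 42, 5, 34]
  queue [19, 25] -> pop 19, enqueue [none], visited so far: [24, 20, 42, 5, 34, 19]
  queue [25] -> pop 25, enqueue [none], visited so far: [24, 20, 42, 5, 34, 19, 25]
Result: [24, 20, 42, 5, 34, 19, 25]


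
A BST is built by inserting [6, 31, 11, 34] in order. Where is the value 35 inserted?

Starting tree (level order): [6, None, 31, 11, 34]
Insertion path: 6 -> 31 -> 34
Result: insert 35 as right child of 34
Final tree (level order): [6, None, 31, 11, 34, None, None, None, 35]


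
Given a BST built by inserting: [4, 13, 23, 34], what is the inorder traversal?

Tree insertion order: [4, 13, 23, 34]
Tree (level-order array): [4, None, 13, None, 23, None, 34]
Inorder traversal: [4, 13, 23, 34]


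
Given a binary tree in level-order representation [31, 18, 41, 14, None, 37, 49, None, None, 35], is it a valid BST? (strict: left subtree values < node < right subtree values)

Level-order array: [31, 18, 41, 14, None, 37, 49, None, None, 35]
Validate using subtree bounds (lo, hi): at each node, require lo < value < hi,
then recurse left with hi=value and right with lo=value.
Preorder trace (stopping at first violation):
  at node 31 with bounds (-inf, +inf): OK
  at node 18 with bounds (-inf, 31): OK
  at node 14 with bounds (-inf, 18): OK
  at node 41 with bounds (31, +inf): OK
  at node 37 with bounds (31, 41): OK
  at node 35 with bounds (31, 37): OK
  at node 49 with bounds (41, +inf): OK
No violation found at any node.
Result: Valid BST


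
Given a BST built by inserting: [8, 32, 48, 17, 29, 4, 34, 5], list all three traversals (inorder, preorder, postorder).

Tree insertion order: [8, 32, 48, 17, 29, 4, 34, 5]
Tree (level-order array): [8, 4, 32, None, 5, 17, 48, None, None, None, 29, 34]
Inorder (L, root, R): [4, 5, 8, 17, 29, 32, 34, 48]
Preorder (root, L, R): [8, 4, 5, 32, 17, 29, 48, 34]
Postorder (L, R, root): [5, 4, 29, 17, 34, 48, 32, 8]


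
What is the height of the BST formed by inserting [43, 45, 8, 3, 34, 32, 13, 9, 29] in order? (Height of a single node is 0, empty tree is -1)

Insertion order: [43, 45, 8, 3, 34, 32, 13, 9, 29]
Tree (level-order array): [43, 8, 45, 3, 34, None, None, None, None, 32, None, 13, None, 9, 29]
Compute height bottom-up (empty subtree = -1):
  height(3) = 1 + max(-1, -1) = 0
  height(9) = 1 + max(-1, -1) = 0
  height(29) = 1 + max(-1, -1) = 0
  height(13) = 1 + max(0, 0) = 1
  height(32) = 1 + max(1, -1) = 2
  height(34) = 1 + max(2, -1) = 3
  height(8) = 1 + max(0, 3) = 4
  height(45) = 1 + max(-1, -1) = 0
  height(43) = 1 + max(4, 0) = 5
Height = 5


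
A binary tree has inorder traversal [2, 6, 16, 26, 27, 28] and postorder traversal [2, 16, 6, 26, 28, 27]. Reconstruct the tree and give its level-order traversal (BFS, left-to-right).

Inorder:   [2, 6, 16, 26, 27, 28]
Postorder: [2, 16, 6, 26, 28, 27]
Algorithm: postorder visits root last, so walk postorder right-to-left;
each value is the root of the current inorder slice — split it at that
value, recurse on the right subtree first, then the left.
Recursive splits:
  root=27; inorder splits into left=[2, 6, 16, 26], right=[28]
  root=28; inorder splits into left=[], right=[]
  root=26; inorder splits into left=[2, 6, 16], right=[]
  root=6; inorder splits into left=[2], right=[16]
  root=16; inorder splits into left=[], right=[]
  root=2; inorder splits into left=[], right=[]
Reconstructed level-order: [27, 26, 28, 6, 2, 16]


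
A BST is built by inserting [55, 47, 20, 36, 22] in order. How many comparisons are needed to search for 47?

Search path for 47: 55 -> 47
Found: True
Comparisons: 2


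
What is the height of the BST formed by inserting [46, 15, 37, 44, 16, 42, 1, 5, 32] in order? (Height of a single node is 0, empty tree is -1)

Insertion order: [46, 15, 37, 44, 16, 42, 1, 5, 32]
Tree (level-order array): [46, 15, None, 1, 37, None, 5, 16, 44, None, None, None, 32, 42]
Compute height bottom-up (empty subtree = -1):
  height(5) = 1 + max(-1, -1) = 0
  height(1) = 1 + max(-1, 0) = 1
  height(32) = 1 + max(-1, -1) = 0
  height(16) = 1 + max(-1, 0) = 1
  height(42) = 1 + max(-1, -1) = 0
  height(44) = 1 + max(0, -1) = 1
  height(37) = 1 + max(1, 1) = 2
  height(15) = 1 + max(1, 2) = 3
  height(46) = 1 + max(3, -1) = 4
Height = 4


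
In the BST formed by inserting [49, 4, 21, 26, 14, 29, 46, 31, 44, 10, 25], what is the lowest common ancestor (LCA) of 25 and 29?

Tree insertion order: [49, 4, 21, 26, 14, 29, 46, 31, 44, 10, 25]
Tree (level-order array): [49, 4, None, None, 21, 14, 26, 10, None, 25, 29, None, None, None, None, None, 46, 31, None, None, 44]
In a BST, the LCA of p=25, q=29 is the first node v on the
root-to-leaf path with p <= v <= q (go left if both < v, right if both > v).
Walk from root:
  at 49: both 25 and 29 < 49, go left
  at 4: both 25 and 29 > 4, go right
  at 21: both 25 and 29 > 21, go right
  at 26: 25 <= 26 <= 29, this is the LCA
LCA = 26


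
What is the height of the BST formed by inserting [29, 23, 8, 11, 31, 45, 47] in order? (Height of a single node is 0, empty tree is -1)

Insertion order: [29, 23, 8, 11, 31, 45, 47]
Tree (level-order array): [29, 23, 31, 8, None, None, 45, None, 11, None, 47]
Compute height bottom-up (empty subtree = -1):
  height(11) = 1 + max(-1, -1) = 0
  height(8) = 1 + max(-1, 0) = 1
  height(23) = 1 + max(1, -1) = 2
  height(47) = 1 + max(-1, -1) = 0
  height(45) = 1 + max(-1, 0) = 1
  height(31) = 1 + max(-1, 1) = 2
  height(29) = 1 + max(2, 2) = 3
Height = 3


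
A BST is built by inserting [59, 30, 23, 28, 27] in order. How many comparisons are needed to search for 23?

Search path for 23: 59 -> 30 -> 23
Found: True
Comparisons: 3


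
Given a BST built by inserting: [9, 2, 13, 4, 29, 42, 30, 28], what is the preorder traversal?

Tree insertion order: [9, 2, 13, 4, 29, 42, 30, 28]
Tree (level-order array): [9, 2, 13, None, 4, None, 29, None, None, 28, 42, None, None, 30]
Preorder traversal: [9, 2, 4, 13, 29, 28, 42, 30]


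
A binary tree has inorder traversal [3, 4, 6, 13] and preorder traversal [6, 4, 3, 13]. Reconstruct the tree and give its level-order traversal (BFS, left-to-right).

Inorder:  [3, 4, 6, 13]
Preorder: [6, 4, 3, 13]
Algorithm: preorder visits root first, so consume preorder in order;
for each root, split the current inorder slice at that value into
left-subtree inorder and right-subtree inorder, then recurse.
Recursive splits:
  root=6; inorder splits into left=[3, 4], right=[13]
  root=4; inorder splits into left=[3], right=[]
  root=3; inorder splits into left=[], right=[]
  root=13; inorder splits into left=[], right=[]
Reconstructed level-order: [6, 4, 13, 3]


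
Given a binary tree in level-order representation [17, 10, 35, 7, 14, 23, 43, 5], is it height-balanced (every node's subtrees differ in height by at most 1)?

Tree (level-order array): [17, 10, 35, 7, 14, 23, 43, 5]
Definition: a tree is height-balanced if, at every node, |h(left) - h(right)| <= 1 (empty subtree has height -1).
Bottom-up per-node check:
  node 5: h_left=-1, h_right=-1, diff=0 [OK], height=0
  node 7: h_left=0, h_right=-1, diff=1 [OK], height=1
  node 14: h_left=-1, h_right=-1, diff=0 [OK], height=0
  node 10: h_left=1, h_right=0, diff=1 [OK], height=2
  node 23: h_left=-1, h_right=-1, diff=0 [OK], height=0
  node 43: h_left=-1, h_right=-1, diff=0 [OK], height=0
  node 35: h_left=0, h_right=0, diff=0 [OK], height=1
  node 17: h_left=2, h_right=1, diff=1 [OK], height=3
All nodes satisfy the balance condition.
Result: Balanced


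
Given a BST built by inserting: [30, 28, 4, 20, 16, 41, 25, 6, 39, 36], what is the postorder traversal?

Tree insertion order: [30, 28, 4, 20, 16, 41, 25, 6, 39, 36]
Tree (level-order array): [30, 28, 41, 4, None, 39, None, None, 20, 36, None, 16, 25, None, None, 6]
Postorder traversal: [6, 16, 25, 20, 4, 28, 36, 39, 41, 30]


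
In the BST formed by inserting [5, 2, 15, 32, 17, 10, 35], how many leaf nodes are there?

Tree built from: [5, 2, 15, 32, 17, 10, 35]
Tree (level-order array): [5, 2, 15, None, None, 10, 32, None, None, 17, 35]
Rule: A leaf has 0 children.
Per-node child counts:
  node 5: 2 child(ren)
  node 2: 0 child(ren)
  node 15: 2 child(ren)
  node 10: 0 child(ren)
  node 32: 2 child(ren)
  node 17: 0 child(ren)
  node 35: 0 child(ren)
Matching nodes: [2, 10, 17, 35]
Count of leaf nodes: 4


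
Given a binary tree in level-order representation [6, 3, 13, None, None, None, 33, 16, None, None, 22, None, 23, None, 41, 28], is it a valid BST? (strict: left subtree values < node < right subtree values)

Level-order array: [6, 3, 13, None, None, None, 33, 16, None, None, 22, None, 23, None, 41, 28]
Validate using subtree bounds (lo, hi): at each node, require lo < value < hi,
then recurse left with hi=value and right with lo=value.
Preorder trace (stopping at first violation):
  at node 6 with bounds (-inf, +inf): OK
  at node 3 with bounds (-inf, 6): OK
  at node 13 with bounds (6, +inf): OK
  at node 33 with bounds (13, +inf): OK
  at node 16 with bounds (13, 33): OK
  at node 22 with bounds (16, 33): OK
  at node 23 with bounds (22, 33): OK
  at node 41 with bounds (23, 33): VIOLATION
Node 41 violates its bound: not (23 < 41 < 33).
Result: Not a valid BST


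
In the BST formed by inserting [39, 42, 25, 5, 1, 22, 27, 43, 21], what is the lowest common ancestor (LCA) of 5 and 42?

Tree insertion order: [39, 42, 25, 5, 1, 22, 27, 43, 21]
Tree (level-order array): [39, 25, 42, 5, 27, None, 43, 1, 22, None, None, None, None, None, None, 21]
In a BST, the LCA of p=5, q=42 is the first node v on the
root-to-leaf path with p <= v <= q (go left if both < v, right if both > v).
Walk from root:
  at 39: 5 <= 39 <= 42, this is the LCA
LCA = 39


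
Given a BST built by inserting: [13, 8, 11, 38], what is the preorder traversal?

Tree insertion order: [13, 8, 11, 38]
Tree (level-order array): [13, 8, 38, None, 11]
Preorder traversal: [13, 8, 11, 38]


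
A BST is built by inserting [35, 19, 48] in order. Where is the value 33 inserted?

Starting tree (level order): [35, 19, 48]
Insertion path: 35 -> 19
Result: insert 33 as right child of 19
Final tree (level order): [35, 19, 48, None, 33]


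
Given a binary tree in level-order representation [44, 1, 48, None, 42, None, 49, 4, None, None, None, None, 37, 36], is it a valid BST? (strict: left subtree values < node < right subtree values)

Level-order array: [44, 1, 48, None, 42, None, 49, 4, None, None, None, None, 37, 36]
Validate using subtree bounds (lo, hi): at each node, require lo < value < hi,
then recurse left with hi=value and right with lo=value.
Preorder trace (stopping at first violation):
  at node 44 with bounds (-inf, +inf): OK
  at node 1 with bounds (-inf, 44): OK
  at node 42 with bounds (1, 44): OK
  at node 4 with bounds (1, 42): OK
  at node 37 with bounds (4, 42): OK
  at node 36 with bounds (4, 37): OK
  at node 48 with bounds (44, +inf): OK
  at node 49 with bounds (48, +inf): OK
No violation found at any node.
Result: Valid BST


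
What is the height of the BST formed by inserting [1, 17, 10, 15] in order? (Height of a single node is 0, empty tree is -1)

Insertion order: [1, 17, 10, 15]
Tree (level-order array): [1, None, 17, 10, None, None, 15]
Compute height bottom-up (empty subtree = -1):
  height(15) = 1 + max(-1, -1) = 0
  height(10) = 1 + max(-1, 0) = 1
  height(17) = 1 + max(1, -1) = 2
  height(1) = 1 + max(-1, 2) = 3
Height = 3


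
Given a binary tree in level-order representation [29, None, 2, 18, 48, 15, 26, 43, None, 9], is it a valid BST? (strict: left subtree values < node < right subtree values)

Level-order array: [29, None, 2, 18, 48, 15, 26, 43, None, 9]
Validate using subtree bounds (lo, hi): at each node, require lo < value < hi,
then recurse left with hi=value and right with lo=value.
Preorder trace (stopping at first violation):
  at node 29 with bounds (-inf, +inf): OK
  at node 2 with bounds (29, +inf): VIOLATION
Node 2 violates its bound: not (29 < 2 < +inf).
Result: Not a valid BST


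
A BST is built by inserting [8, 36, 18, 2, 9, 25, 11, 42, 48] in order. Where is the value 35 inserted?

Starting tree (level order): [8, 2, 36, None, None, 18, 42, 9, 25, None, 48, None, 11]
Insertion path: 8 -> 36 -> 18 -> 25
Result: insert 35 as right child of 25
Final tree (level order): [8, 2, 36, None, None, 18, 42, 9, 25, None, 48, None, 11, None, 35]


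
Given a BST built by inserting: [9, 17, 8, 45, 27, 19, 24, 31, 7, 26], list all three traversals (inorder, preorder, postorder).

Tree insertion order: [9, 17, 8, 45, 27, 19, 24, 31, 7, 26]
Tree (level-order array): [9, 8, 17, 7, None, None, 45, None, None, 27, None, 19, 31, None, 24, None, None, None, 26]
Inorder (L, root, R): [7, 8, 9, 17, 19, 24, 26, 27, 31, 45]
Preorder (root, L, R): [9, 8, 7, 17, 45, 27, 19, 24, 26, 31]
Postorder (L, R, root): [7, 8, 26, 24, 19, 31, 27, 45, 17, 9]


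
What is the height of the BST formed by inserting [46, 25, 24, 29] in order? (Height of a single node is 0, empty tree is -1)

Insertion order: [46, 25, 24, 29]
Tree (level-order array): [46, 25, None, 24, 29]
Compute height bottom-up (empty subtree = -1):
  height(24) = 1 + max(-1, -1) = 0
  height(29) = 1 + max(-1, -1) = 0
  height(25) = 1 + max(0, 0) = 1
  height(46) = 1 + max(1, -1) = 2
Height = 2


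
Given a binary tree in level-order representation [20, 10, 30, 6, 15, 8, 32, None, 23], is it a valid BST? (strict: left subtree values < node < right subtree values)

Level-order array: [20, 10, 30, 6, 15, 8, 32, None, 23]
Validate using subtree bounds (lo, hi): at each node, require lo < value < hi,
then recurse left with hi=value and right with lo=value.
Preorder trace (stopping at first violation):
  at node 20 with bounds (-inf, +inf): OK
  at node 10 with bounds (-inf, 20): OK
  at node 6 with bounds (-inf, 10): OK
  at node 23 with bounds (6, 10): VIOLATION
Node 23 violates its bound: not (6 < 23 < 10).
Result: Not a valid BST


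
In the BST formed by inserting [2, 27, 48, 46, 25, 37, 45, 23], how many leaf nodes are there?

Tree built from: [2, 27, 48, 46, 25, 37, 45, 23]
Tree (level-order array): [2, None, 27, 25, 48, 23, None, 46, None, None, None, 37, None, None, 45]
Rule: A leaf has 0 children.
Per-node child counts:
  node 2: 1 child(ren)
  node 27: 2 child(ren)
  node 25: 1 child(ren)
  node 23: 0 child(ren)
  node 48: 1 child(ren)
  node 46: 1 child(ren)
  node 37: 1 child(ren)
  node 45: 0 child(ren)
Matching nodes: [23, 45]
Count of leaf nodes: 2


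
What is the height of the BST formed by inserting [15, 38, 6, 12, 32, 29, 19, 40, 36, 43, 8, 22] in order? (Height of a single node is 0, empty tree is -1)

Insertion order: [15, 38, 6, 12, 32, 29, 19, 40, 36, 43, 8, 22]
Tree (level-order array): [15, 6, 38, None, 12, 32, 40, 8, None, 29, 36, None, 43, None, None, 19, None, None, None, None, None, None, 22]
Compute height bottom-up (empty subtree = -1):
  height(8) = 1 + max(-1, -1) = 0
  height(12) = 1 + max(0, -1) = 1
  height(6) = 1 + max(-1, 1) = 2
  height(22) = 1 + max(-1, -1) = 0
  height(19) = 1 + max(-1, 0) = 1
  height(29) = 1 + max(1, -1) = 2
  height(36) = 1 + max(-1, -1) = 0
  height(32) = 1 + max(2, 0) = 3
  height(43) = 1 + max(-1, -1) = 0
  height(40) = 1 + max(-1, 0) = 1
  height(38) = 1 + max(3, 1) = 4
  height(15) = 1 + max(2, 4) = 5
Height = 5


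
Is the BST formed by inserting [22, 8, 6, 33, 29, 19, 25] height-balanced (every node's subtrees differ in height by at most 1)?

Tree (level-order array): [22, 8, 33, 6, 19, 29, None, None, None, None, None, 25]
Definition: a tree is height-balanced if, at every node, |h(left) - h(right)| <= 1 (empty subtree has height -1).
Bottom-up per-node check:
  node 6: h_left=-1, h_right=-1, diff=0 [OK], height=0
  node 19: h_left=-1, h_right=-1, diff=0 [OK], height=0
  node 8: h_left=0, h_right=0, diff=0 [OK], height=1
  node 25: h_left=-1, h_right=-1, diff=0 [OK], height=0
  node 29: h_left=0, h_right=-1, diff=1 [OK], height=1
  node 33: h_left=1, h_right=-1, diff=2 [FAIL (|1--1|=2 > 1)], height=2
  node 22: h_left=1, h_right=2, diff=1 [OK], height=3
Node 33 violates the condition: |1 - -1| = 2 > 1.
Result: Not balanced


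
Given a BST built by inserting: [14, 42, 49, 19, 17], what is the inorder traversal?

Tree insertion order: [14, 42, 49, 19, 17]
Tree (level-order array): [14, None, 42, 19, 49, 17]
Inorder traversal: [14, 17, 19, 42, 49]


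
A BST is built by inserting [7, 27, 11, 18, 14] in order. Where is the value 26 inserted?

Starting tree (level order): [7, None, 27, 11, None, None, 18, 14]
Insertion path: 7 -> 27 -> 11 -> 18
Result: insert 26 as right child of 18
Final tree (level order): [7, None, 27, 11, None, None, 18, 14, 26]


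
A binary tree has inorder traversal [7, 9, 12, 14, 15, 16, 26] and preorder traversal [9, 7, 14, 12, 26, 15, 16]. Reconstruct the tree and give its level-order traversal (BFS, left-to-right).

Inorder:  [7, 9, 12, 14, 15, 16, 26]
Preorder: [9, 7, 14, 12, 26, 15, 16]
Algorithm: preorder visits root first, so consume preorder in order;
for each root, split the current inorder slice at that value into
left-subtree inorder and right-subtree inorder, then recurse.
Recursive splits:
  root=9; inorder splits into left=[7], right=[12, 14, 15, 16, 26]
  root=7; inorder splits into left=[], right=[]
  root=14; inorder splits into left=[12], right=[15, 16, 26]
  root=12; inorder splits into left=[], right=[]
  root=26; inorder splits into left=[15, 16], right=[]
  root=15; inorder splits into left=[], right=[16]
  root=16; inorder splits into left=[], right=[]
Reconstructed level-order: [9, 7, 14, 12, 26, 15, 16]


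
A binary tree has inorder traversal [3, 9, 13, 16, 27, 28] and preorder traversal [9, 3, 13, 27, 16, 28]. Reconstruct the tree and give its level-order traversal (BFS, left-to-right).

Inorder:  [3, 9, 13, 16, 27, 28]
Preorder: [9, 3, 13, 27, 16, 28]
Algorithm: preorder visits root first, so consume preorder in order;
for each root, split the current inorder slice at that value into
left-subtree inorder and right-subtree inorder, then recurse.
Recursive splits:
  root=9; inorder splits into left=[3], right=[13, 16, 27, 28]
  root=3; inorder splits into left=[], right=[]
  root=13; inorder splits into left=[], right=[16, 27, 28]
  root=27; inorder splits into left=[16], right=[28]
  root=16; inorder splits into left=[], right=[]
  root=28; inorder splits into left=[], right=[]
Reconstructed level-order: [9, 3, 13, 27, 16, 28]


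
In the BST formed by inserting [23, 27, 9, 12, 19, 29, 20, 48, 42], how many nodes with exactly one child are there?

Tree built from: [23, 27, 9, 12, 19, 29, 20, 48, 42]
Tree (level-order array): [23, 9, 27, None, 12, None, 29, None, 19, None, 48, None, 20, 42]
Rule: These are nodes with exactly 1 non-null child.
Per-node child counts:
  node 23: 2 child(ren)
  node 9: 1 child(ren)
  node 12: 1 child(ren)
  node 19: 1 child(ren)
  node 20: 0 child(ren)
  node 27: 1 child(ren)
  node 29: 1 child(ren)
  node 48: 1 child(ren)
  node 42: 0 child(ren)
Matching nodes: [9, 12, 19, 27, 29, 48]
Count of nodes with exactly one child: 6


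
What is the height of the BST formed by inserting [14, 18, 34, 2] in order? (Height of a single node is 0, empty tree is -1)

Insertion order: [14, 18, 34, 2]
Tree (level-order array): [14, 2, 18, None, None, None, 34]
Compute height bottom-up (empty subtree = -1):
  height(2) = 1 + max(-1, -1) = 0
  height(34) = 1 + max(-1, -1) = 0
  height(18) = 1 + max(-1, 0) = 1
  height(14) = 1 + max(0, 1) = 2
Height = 2


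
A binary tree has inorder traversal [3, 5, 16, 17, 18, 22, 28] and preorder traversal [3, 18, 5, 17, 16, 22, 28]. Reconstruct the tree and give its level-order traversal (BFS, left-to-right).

Inorder:  [3, 5, 16, 17, 18, 22, 28]
Preorder: [3, 18, 5, 17, 16, 22, 28]
Algorithm: preorder visits root first, so consume preorder in order;
for each root, split the current inorder slice at that value into
left-subtree inorder and right-subtree inorder, then recurse.
Recursive splits:
  root=3; inorder splits into left=[], right=[5, 16, 17, 18, 22, 28]
  root=18; inorder splits into left=[5, 16, 17], right=[22, 28]
  root=5; inorder splits into left=[], right=[16, 17]
  root=17; inorder splits into left=[16], right=[]
  root=16; inorder splits into left=[], right=[]
  root=22; inorder splits into left=[], right=[28]
  root=28; inorder splits into left=[], right=[]
Reconstructed level-order: [3, 18, 5, 22, 17, 28, 16]


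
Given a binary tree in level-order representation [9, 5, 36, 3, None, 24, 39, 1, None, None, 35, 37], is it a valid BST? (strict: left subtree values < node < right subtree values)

Level-order array: [9, 5, 36, 3, None, 24, 39, 1, None, None, 35, 37]
Validate using subtree bounds (lo, hi): at each node, require lo < value < hi,
then recurse left with hi=value and right with lo=value.
Preorder trace (stopping at first violation):
  at node 9 with bounds (-inf, +inf): OK
  at node 5 with bounds (-inf, 9): OK
  at node 3 with bounds (-inf, 5): OK
  at node 1 with bounds (-inf, 3): OK
  at node 36 with bounds (9, +inf): OK
  at node 24 with bounds (9, 36): OK
  at node 35 with bounds (24, 36): OK
  at node 39 with bounds (36, +inf): OK
  at node 37 with bounds (36, 39): OK
No violation found at any node.
Result: Valid BST


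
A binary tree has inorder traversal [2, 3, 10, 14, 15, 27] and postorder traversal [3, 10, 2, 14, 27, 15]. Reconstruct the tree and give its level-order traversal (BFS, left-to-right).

Inorder:   [2, 3, 10, 14, 15, 27]
Postorder: [3, 10, 2, 14, 27, 15]
Algorithm: postorder visits root last, so walk postorder right-to-left;
each value is the root of the current inorder slice — split it at that
value, recurse on the right subtree first, then the left.
Recursive splits:
  root=15; inorder splits into left=[2, 3, 10, 14], right=[27]
  root=27; inorder splits into left=[], right=[]
  root=14; inorder splits into left=[2, 3, 10], right=[]
  root=2; inorder splits into left=[], right=[3, 10]
  root=10; inorder splits into left=[3], right=[]
  root=3; inorder splits into left=[], right=[]
Reconstructed level-order: [15, 14, 27, 2, 10, 3]


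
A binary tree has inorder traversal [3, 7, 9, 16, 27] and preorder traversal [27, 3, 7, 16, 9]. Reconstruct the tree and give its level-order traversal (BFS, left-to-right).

Inorder:  [3, 7, 9, 16, 27]
Preorder: [27, 3, 7, 16, 9]
Algorithm: preorder visits root first, so consume preorder in order;
for each root, split the current inorder slice at that value into
left-subtree inorder and right-subtree inorder, then recurse.
Recursive splits:
  root=27; inorder splits into left=[3, 7, 9, 16], right=[]
  root=3; inorder splits into left=[], right=[7, 9, 16]
  root=7; inorder splits into left=[], right=[9, 16]
  root=16; inorder splits into left=[9], right=[]
  root=9; inorder splits into left=[], right=[]
Reconstructed level-order: [27, 3, 7, 16, 9]


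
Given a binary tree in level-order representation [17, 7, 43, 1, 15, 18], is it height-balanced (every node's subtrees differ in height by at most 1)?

Tree (level-order array): [17, 7, 43, 1, 15, 18]
Definition: a tree is height-balanced if, at every node, |h(left) - h(right)| <= 1 (empty subtree has height -1).
Bottom-up per-node check:
  node 1: h_left=-1, h_right=-1, diff=0 [OK], height=0
  node 15: h_left=-1, h_right=-1, diff=0 [OK], height=0
  node 7: h_left=0, h_right=0, diff=0 [OK], height=1
  node 18: h_left=-1, h_right=-1, diff=0 [OK], height=0
  node 43: h_left=0, h_right=-1, diff=1 [OK], height=1
  node 17: h_left=1, h_right=1, diff=0 [OK], height=2
All nodes satisfy the balance condition.
Result: Balanced
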